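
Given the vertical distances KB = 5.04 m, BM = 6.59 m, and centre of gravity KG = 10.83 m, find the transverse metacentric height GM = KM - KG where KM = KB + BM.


Formula: GM = KB + BM - KG
Step 1 — KM = KB + BM = 5.04 + 6.59 = 11.63 m
Step 2 — GM = KM - KG = 11.63 - 10.83 = 0.8 m

0.8 m


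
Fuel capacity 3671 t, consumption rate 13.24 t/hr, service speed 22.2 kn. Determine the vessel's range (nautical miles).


Formula: endurance = fuel / rate; range = endurance * speed
Step 1 — endurance = 3671 / 13.24 = 277.2659 hours
Step 2 — range = 277.2659 * 22.2 ≈ 6155.3 nautical miles (5 s.f.)

6155.3 NM


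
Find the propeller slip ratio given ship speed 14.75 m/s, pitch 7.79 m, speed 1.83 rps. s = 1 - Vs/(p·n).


Formula: s = 1 - Vs / (p * n)
Step 1 — p * n = 7.79 * 1.83 = 14.2557
Step 2 — Vs / (p*n) = 14.75 / 14.2557 = 1.034674 (6 d.p.)
Step 3 — s = 1 - 1.034674 = -0.034674

-0.034674


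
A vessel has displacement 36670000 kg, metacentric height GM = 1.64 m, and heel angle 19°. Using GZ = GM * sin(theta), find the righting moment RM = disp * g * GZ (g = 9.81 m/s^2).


Formula: GZ = GM * sin(theta); RM = disp * g * GZ
Step 1 — GZ = 1.64 * sin(19°) = 1.64 * 0.325568 = 0.533932 m
Step 2 — RM = 36670000 * 9.81 * 0.533932 ≈ 192070000 N·m (5 s.f.)

192070000 N·m


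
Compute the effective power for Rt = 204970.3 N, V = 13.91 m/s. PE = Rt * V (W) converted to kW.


Formula: PE = Rt * V / 1000 (kW)
Step 1 — PE (W) = 204970.3 * 13.91 = 2851136.873 W
Step 2 — PE (kW) = 2851136.873 / 1000 ≈ 2851.1 kW (5 s.f.)

2851.1 kW


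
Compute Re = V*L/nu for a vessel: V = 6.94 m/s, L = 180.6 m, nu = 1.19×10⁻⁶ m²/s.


Formula: Re = V * L / nu
Step 1 — V * L = 6.94 * 180.6 = 1253.364 m^2/s
Step 2 — Re = 1253.364 / 1.19e-6 = 1.05e+09

1.05e+09


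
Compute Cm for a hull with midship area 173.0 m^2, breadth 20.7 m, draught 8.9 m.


Formula: Cm = Am / (B * T)
Step 1 — B * T = 20.7 * 8.9 = 184.23 m^2
Step 2 — Cm = 173.0 / 184.23 ≈ 0.93904 (5 s.f.)

0.93904


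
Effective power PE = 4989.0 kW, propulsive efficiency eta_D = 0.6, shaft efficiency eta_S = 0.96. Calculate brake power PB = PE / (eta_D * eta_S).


Formula: PB = PE / (eta_D * eta_S)
Step 1 — combined efficiency = eta_D * eta_S = 0.6 * 0.96 = 0.576
Step 2 — PB = 4989.0 / 0.576 ≈ 8661.5 kW (5 s.f.)

8661.5 kW


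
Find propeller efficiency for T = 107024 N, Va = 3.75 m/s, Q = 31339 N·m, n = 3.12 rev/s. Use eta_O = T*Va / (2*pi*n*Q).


Formula: eta = T * Va / (2 * pi * n * Q)
Step 1 — numerator = T * Va = 107024 * 3.75 = 401340.0
Step 2 — 2 * pi * n = 2 * pi * 3.12 = 19.603538
Step 3 — denominator = 19.603538 * 31339 = 614355.28
Step 4 — eta = 401340.0 / 614355.28 ≈ 0.65327 (5 s.f.)

0.65327


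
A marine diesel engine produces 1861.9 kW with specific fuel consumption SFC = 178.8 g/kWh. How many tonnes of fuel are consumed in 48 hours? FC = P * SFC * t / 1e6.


Formula: FC (tonnes) = P * SFC * t / 1,000,000
Step 1 — P * SFC * t = 1861.9 * 178.8 * 48 = 15979570.56 g
Step 2 — FC (tonnes) = 15979570.56 / 1,000,000 ≈ 15.980 tonnes (5 s.f.)

15.980 tonnes


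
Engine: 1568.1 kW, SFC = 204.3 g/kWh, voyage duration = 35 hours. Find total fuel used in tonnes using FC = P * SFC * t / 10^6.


Formula: FC (tonnes) = P * SFC * t / 1,000,000
Step 1 — P * SFC * t = 1568.1 * 204.3 * 35 = 11212699.05 g
Step 2 — FC (tonnes) = 11212699.05 / 1,000,000 ≈ 11.213 tonnes (5 s.f.)

11.213 tonnes


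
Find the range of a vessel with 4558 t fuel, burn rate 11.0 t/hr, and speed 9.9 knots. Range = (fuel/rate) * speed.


Formula: endurance = fuel / rate; range = endurance * speed
Step 1 — endurance = 4558 / 11.0 = 414.3636 hours
Step 2 — range = 414.3636 * 9.9 ≈ 4102.2 nautical miles (5 s.f.)

4102.2 NM


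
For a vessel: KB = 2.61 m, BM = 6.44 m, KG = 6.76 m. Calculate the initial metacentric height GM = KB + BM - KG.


Formula: GM = KB + BM - KG
Step 1 — KM = KB + BM = 2.61 + 6.44 = 9.05 m
Step 2 — GM = KM - KG = 9.05 - 6.76 = 2.29 m

2.29 m


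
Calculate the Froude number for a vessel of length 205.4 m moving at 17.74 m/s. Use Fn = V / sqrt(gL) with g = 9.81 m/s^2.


Formula: Fn = V / sqrt(g * L)
Step 1 — g * L = 9.81 * 205.4 = 2014.974
Step 2 — sqrt(g * L) = sqrt(2014.974) = 44.888462
Step 3 — Fn = 17.74 / 44.888462 ≈ 0.39520 (5 s.f.)

0.39520


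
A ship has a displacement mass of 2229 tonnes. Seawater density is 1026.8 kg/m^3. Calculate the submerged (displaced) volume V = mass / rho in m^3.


Formula: V = mass / rho
Step 1 — convert tonnes to kg: 2229 t * 1000 = 2229000 kg
Step 2 — V = 2229000 / 1026.8 ≈ 2170.8 m^3 (5 s.f.)

2170.8 m^3


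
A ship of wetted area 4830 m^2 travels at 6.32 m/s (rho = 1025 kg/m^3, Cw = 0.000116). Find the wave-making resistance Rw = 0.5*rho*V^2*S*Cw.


Formula: Rw = 0.5 * rho * V^2 * S * Cw
Step 1 — V^2 = 6.32^2 = 39.9424
Step 2 — 0.5 * rho * V^2 = 0.5 * 1025 * 39.9424 = 20470.48
Step 3 — Rw = 20470.48 * 4830 * 0.000116 ≈ 11469 N (5 s.f.)

11469 N


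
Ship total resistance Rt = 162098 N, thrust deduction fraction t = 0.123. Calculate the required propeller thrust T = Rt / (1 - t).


Formula: T = Rt / (1 - t)
Step 1 — (1 - t) = 1 - 0.123 = 0.877
Step 2 — T = 162098 / 0.877 ≈ 184830 N (5 s.f.)

184830 N


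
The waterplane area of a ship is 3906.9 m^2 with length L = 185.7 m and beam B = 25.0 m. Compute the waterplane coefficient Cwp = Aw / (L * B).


Formula: Cwp = Aw / (L * B)
Step 1 — L * B = 185.7 * 25.0 = 4642.5 m^2
Step 2 — Cwp = 3906.9 / 4642.5 ≈ 0.84155 (5 s.f.)

0.84155


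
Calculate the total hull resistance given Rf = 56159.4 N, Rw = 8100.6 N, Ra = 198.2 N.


Formula: Rt = Rf + Rw + Ra
Substituting: Rt = 56159.4 + 8100.6 + 198.2
Result: Rt = 64458.2 N

64458.2 N


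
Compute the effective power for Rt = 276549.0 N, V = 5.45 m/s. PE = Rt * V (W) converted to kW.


Formula: PE = Rt * V / 1000 (kW)
Step 1 — PE (W) = 276549.0 * 5.45 = 1507192.05 W
Step 2 — PE (kW) = 1507192.05 / 1000 ≈ 1507.2 kW (5 s.f.)

1507.2 kW


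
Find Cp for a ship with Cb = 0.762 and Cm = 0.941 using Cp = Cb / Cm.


Formula: Cp = Cb / Cm
Substituting: Cp = 0.762 / 0.941
Result: Cp ≈ 0.80978 (5 s.f.)

0.80978


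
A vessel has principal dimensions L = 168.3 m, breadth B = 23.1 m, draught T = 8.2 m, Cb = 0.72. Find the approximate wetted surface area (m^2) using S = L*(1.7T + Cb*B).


Formula: S = 1.7*L*T + V/T with V = Cb*L*B*T, i.e. S = L * (1.7*T + Cb*B)
Step 1 — 1.7*T = 1.7 * 8.2 = 13.94 m
Step 2 — Cb*B = 0.72 * 23.1 = 16.632 m
Step 3 — 1.7*T + Cb*B = 13.94 + 16.632 = 30.572 m
Step 4 — S = 168.3 * 30.572 ≈ 5145.3 m^2 (5 s.f.)

5145.3 m^2


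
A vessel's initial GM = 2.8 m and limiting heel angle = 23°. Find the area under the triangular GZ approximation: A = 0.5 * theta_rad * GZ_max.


Formula: GZ_max = GM * sin(theta); Area = 0.5 * theta_rad * GZ_max
Step 1 — GZ_max = 2.8 * sin(23°) = 2.8 * 0.390731 = 1.094047 m
Step 2 — theta_rad = 23 * pi/180 = 0.401426 rad
Step 3 — Area = 0.5 * 0.401426 * 1.094047 ≈ 0.21959 m·rad (5 s.f.)

0.21959 m·rad


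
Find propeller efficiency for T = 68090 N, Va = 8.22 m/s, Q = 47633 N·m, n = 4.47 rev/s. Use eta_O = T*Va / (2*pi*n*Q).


Formula: eta = T * Va / (2 * pi * n * Q)
Step 1 — numerator = T * Va = 68090 * 8.22 = 559699.8
Step 2 — 2 * pi * n = 2 * pi * 4.47 = 28.085838
Step 3 — denominator = 28.085838 * 47633 = 1337812.72
Step 4 — eta = 559699.8 / 1337812.72 ≈ 0.41837 (5 s.f.)

0.41837


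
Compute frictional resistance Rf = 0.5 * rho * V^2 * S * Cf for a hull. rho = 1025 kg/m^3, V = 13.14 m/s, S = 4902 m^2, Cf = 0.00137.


Formula: Rf = 0.5 * rho * V^2 * S * Cf
Step 1 — V^2 = 13.14^2 = 172.6596
Step 2 — 0.5 * rho * V^2 = 0.5 * 1025 * 172.6596 = 88488.045
Step 3 — Rf = 88488.045 * 4902 * 0.00137 ≈ 594260 N (5 s.f.)

594260 N


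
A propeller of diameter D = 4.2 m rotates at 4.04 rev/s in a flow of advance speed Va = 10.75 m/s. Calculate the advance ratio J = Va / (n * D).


Formula: J = Va / (n * D)
Step 1 — n * D = 4.04 * 4.2 = 16.968
Step 2 — J = 10.75 / 16.968 ≈ 0.63355 (5 s.f.)

0.63355


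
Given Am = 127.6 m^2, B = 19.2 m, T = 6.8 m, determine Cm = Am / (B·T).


Formula: Cm = Am / (B * T)
Step 1 — B * T = 19.2 * 6.8 = 130.56 m^2
Step 2 — Cm = 127.6 / 130.56 ≈ 0.97733 (5 s.f.)

0.97733


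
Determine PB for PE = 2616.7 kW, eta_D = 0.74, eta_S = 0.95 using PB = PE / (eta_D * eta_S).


Formula: PB = PE / (eta_D * eta_S)
Step 1 — combined efficiency = eta_D * eta_S = 0.74 * 0.95 = 0.703
Step 2 — PB = 2616.7 / 0.703 ≈ 3722.2 kW (5 s.f.)

3722.2 kW


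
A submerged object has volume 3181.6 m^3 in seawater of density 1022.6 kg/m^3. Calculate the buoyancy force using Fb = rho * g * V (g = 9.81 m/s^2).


Formula: Fb = rho * g * V
Substituting: Fb = 1022.6 * 9.81 * 3181.6
Intermediate: 1022.6 * 9.81 = 10031.706
Result: Fb = 10031.706 * 3181.6 ≈ 31917000 N (5 s.f.)

31917000 N


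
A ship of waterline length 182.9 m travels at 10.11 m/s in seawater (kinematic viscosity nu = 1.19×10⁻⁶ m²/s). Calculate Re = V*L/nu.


Formula: Re = V * L / nu
Step 1 — V * L = 10.11 * 182.9 = 1849.119 m^2/s
Step 2 — Re = 1849.119 / 1.19e-6 = 1.55e+09

1.55e+09


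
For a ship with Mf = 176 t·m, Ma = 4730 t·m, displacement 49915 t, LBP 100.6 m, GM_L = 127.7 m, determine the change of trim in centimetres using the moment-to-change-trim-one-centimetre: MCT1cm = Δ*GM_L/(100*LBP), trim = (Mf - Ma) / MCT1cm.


Formula: net trimming moment = Mf - Ma; MCT1cm = Δ*GM_L/(100*LBP); trim = net moment / MCT1cm
Step 1 — net trimming moment = 176 - 4730 = -4554 t·m
Step 2 — MCT1cm = 49915 * 127.7 / (100 * 100.6) = 633.6129 t·m/cm
Step 3 — trim = -4554 / 633.6129 ≈ -7.1874 cm (5 s.f.)

-7.1874 cm


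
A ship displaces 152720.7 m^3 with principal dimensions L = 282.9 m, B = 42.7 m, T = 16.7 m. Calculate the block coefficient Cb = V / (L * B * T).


Formula: Cb = V / (L * B * T)
Step 1 — L * B * T = 282.9 * 42.7 * 16.7 = 201733.161 m^3
Step 2 — Cb = 152720.7 / 201733.161 ≈ 0.75704 (5 s.f.)

0.75704


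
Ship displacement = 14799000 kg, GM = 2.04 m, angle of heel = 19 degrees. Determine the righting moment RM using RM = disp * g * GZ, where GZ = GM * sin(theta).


Formula: GZ = GM * sin(theta); RM = disp * g * GZ
Step 1 — GZ = 2.04 * sin(19°) = 2.04 * 0.325568 = 0.664159 m
Step 2 — RM = 14799000 * 9.81 * 0.664159 ≈ 96421000 N·m (5 s.f.)

96421000 N·m


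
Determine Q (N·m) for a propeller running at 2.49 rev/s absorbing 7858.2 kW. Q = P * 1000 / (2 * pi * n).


Formula: Q = P_W / (2 * pi * n)
Step 1 — P_W = 7858.2 kW * 1000 = 7858200.0 W
Step 2 — 2 * pi * n = 2 * pi * 2.49 = 15.645131
Step 3 — Q = 7858200.0 / 15.645131 ≈ 502280 N·m (5 s.f.)

502280 N·m


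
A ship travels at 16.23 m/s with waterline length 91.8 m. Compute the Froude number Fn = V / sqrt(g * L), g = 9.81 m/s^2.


Formula: Fn = V / sqrt(g * L)
Step 1 — g * L = 9.81 * 91.8 = 900.558
Step 2 — sqrt(g * L) = sqrt(900.558) = 30.009299
Step 3 — Fn = 16.23 / 30.009299 ≈ 0.54083 (5 s.f.)

0.54083


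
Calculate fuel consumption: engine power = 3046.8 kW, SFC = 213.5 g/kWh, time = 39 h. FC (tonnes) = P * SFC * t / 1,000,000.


Formula: FC (tonnes) = P * SFC * t / 1,000,000
Step 1 — P * SFC * t = 3046.8 * 213.5 * 39 = 25369180.2 g
Step 2 — FC (tonnes) = 25369180.2 / 1,000,000 ≈ 25.369 tonnes (5 s.f.)

25.369 tonnes


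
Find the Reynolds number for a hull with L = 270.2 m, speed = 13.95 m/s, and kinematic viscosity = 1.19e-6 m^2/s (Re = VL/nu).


Formula: Re = V * L / nu
Step 1 — V * L = 13.95 * 270.2 = 3769.29 m^2/s
Step 2 — Re = 3769.29 / 1.19e-6 = 3.17e+09

3.17e+09


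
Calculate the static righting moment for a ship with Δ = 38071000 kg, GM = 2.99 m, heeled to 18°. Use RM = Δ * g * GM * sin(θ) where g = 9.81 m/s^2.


Formula: GZ = GM * sin(theta); RM = disp * g * GZ
Step 1 — GZ = 2.99 * sin(18°) = 2.99 * 0.309017 = 0.923961 m
Step 2 — RM = 38071000 * 9.81 * 0.923961 ≈ 345080000 N·m (5 s.f.)

345080000 N·m


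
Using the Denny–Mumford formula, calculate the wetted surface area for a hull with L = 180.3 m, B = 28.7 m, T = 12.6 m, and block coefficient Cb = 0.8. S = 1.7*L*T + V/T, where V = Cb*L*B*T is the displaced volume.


Formula: S = 1.7*L*T + V/T with V = Cb*L*B*T, i.e. S = L * (1.7*T + Cb*B)
Step 1 — 1.7*T = 1.7 * 12.6 = 21.42 m
Step 2 — Cb*B = 0.8 * 28.7 = 22.96 m
Step 3 — 1.7*T + Cb*B = 21.42 + 22.96 = 44.38 m
Step 4 — S = 180.3 * 44.38 ≈ 8001.7 m^2 (5 s.f.)

8001.7 m^2


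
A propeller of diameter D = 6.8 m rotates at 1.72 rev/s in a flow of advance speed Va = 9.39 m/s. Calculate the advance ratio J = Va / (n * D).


Formula: J = Va / (n * D)
Step 1 — n * D = 1.72 * 6.8 = 11.696
Step 2 — J = 9.39 / 11.696 ≈ 0.80284 (5 s.f.)

0.80284


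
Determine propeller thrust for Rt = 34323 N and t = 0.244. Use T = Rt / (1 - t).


Formula: T = Rt / (1 - t)
Step 1 — (1 - t) = 1 - 0.244 = 0.756
Step 2 — T = 34323 / 0.756 ≈ 45401 N (5 s.f.)

45401 N


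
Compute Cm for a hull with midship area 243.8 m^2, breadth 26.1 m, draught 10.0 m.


Formula: Cm = Am / (B * T)
Step 1 — B * T = 26.1 * 10.0 = 261.0 m^2
Step 2 — Cm = 243.8 / 261.0 ≈ 0.93410 (5 s.f.)

0.93410


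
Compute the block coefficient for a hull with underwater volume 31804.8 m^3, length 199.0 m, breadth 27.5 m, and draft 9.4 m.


Formula: Cb = V / (L * B * T)
Step 1 — L * B * T = 199.0 * 27.5 * 9.4 = 51441.5 m^3
Step 2 — Cb = 31804.8 / 51441.5 ≈ 0.61827 (5 s.f.)

0.61827


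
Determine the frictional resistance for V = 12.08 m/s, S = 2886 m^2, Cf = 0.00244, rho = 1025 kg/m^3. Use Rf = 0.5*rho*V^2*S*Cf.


Formula: Rf = 0.5 * rho * V^2 * S * Cf
Step 1 — V^2 = 12.08^2 = 145.9264
Step 2 — 0.5 * rho * V^2 = 0.5 * 1025 * 145.9264 = 74787.28
Step 3 — Rf = 74787.28 * 2886 * 0.00244 ≈ 526640 N (5 s.f.)

526640 N


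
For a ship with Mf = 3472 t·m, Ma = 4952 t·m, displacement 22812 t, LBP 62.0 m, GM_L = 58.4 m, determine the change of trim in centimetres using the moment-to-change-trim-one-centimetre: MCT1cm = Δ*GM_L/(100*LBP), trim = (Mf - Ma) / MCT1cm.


Formula: net trimming moment = Mf - Ma; MCT1cm = Δ*GM_L/(100*LBP); trim = net moment / MCT1cm
Step 1 — net trimming moment = 3472 - 4952 = -1480 t·m
Step 2 — MCT1cm = 22812 * 58.4 / (100 * 62.0) = 214.8743 t·m/cm
Step 3 — trim = -1480 / 214.8743 ≈ -6.8877 cm (5 s.f.)

-6.8877 cm


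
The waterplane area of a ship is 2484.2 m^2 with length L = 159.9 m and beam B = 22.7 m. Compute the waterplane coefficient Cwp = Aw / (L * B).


Formula: Cwp = Aw / (L * B)
Step 1 — L * B = 159.9 * 22.7 = 3629.73 m^2
Step 2 — Cwp = 2484.2 / 3629.73 ≈ 0.68440 (5 s.f.)

0.68440


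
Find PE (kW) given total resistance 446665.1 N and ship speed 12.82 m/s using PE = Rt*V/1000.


Formula: PE = Rt * V / 1000 (kW)
Step 1 — PE (W) = 446665.1 * 12.82 = 5726246.582 W
Step 2 — PE (kW) = 5726246.582 / 1000 ≈ 5726.2 kW (5 s.f.)

5726.2 kW


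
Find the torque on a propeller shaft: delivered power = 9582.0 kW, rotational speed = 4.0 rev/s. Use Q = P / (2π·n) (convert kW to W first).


Formula: Q = P_W / (2 * pi * n)
Step 1 — P_W = 9582.0 kW * 1000 = 9582000.0 W
Step 2 — 2 * pi * n = 2 * pi * 4.0 = 25.132741
Step 3 — Q = 9582000.0 / 25.132741 ≈ 381260 N·m (5 s.f.)

381260 N·m


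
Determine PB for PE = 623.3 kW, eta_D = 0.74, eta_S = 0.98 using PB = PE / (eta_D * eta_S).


Formula: PB = PE / (eta_D * eta_S)
Step 1 — combined efficiency = eta_D * eta_S = 0.74 * 0.98 = 0.7252
Step 2 — PB = 623.3 / 0.7252 ≈ 859.49 kW (5 s.f.)

859.49 kW


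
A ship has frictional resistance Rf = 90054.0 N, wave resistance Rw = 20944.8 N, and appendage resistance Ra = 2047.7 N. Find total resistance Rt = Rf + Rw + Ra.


Formula: Rt = Rf + Rw + Ra
Substituting: Rt = 90054.0 + 20944.8 + 2047.7
Result: Rt = 113046.5 N

113046.5 N


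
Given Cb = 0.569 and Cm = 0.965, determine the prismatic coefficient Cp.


Formula: Cp = Cb / Cm
Substituting: Cp = 0.569 / 0.965
Result: Cp ≈ 0.58964 (5 s.f.)

0.58964


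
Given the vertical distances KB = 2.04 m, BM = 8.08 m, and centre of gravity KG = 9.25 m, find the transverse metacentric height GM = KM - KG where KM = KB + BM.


Formula: GM = KB + BM - KG
Step 1 — KM = KB + BM = 2.04 + 8.08 = 10.12 m
Step 2 — GM = KM - KG = 10.12 - 9.25 = 0.87 m

0.87 m


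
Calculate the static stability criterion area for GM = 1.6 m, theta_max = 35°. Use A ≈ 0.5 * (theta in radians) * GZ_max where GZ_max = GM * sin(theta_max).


Formula: GZ_max = GM * sin(theta); Area = 0.5 * theta_rad * GZ_max
Step 1 — GZ_max = 1.6 * sin(35°) = 1.6 * 0.573576 = 0.917722 m
Step 2 — theta_rad = 35 * pi/180 = 0.610865 rad
Step 3 — Area = 0.5 * 0.610865 * 0.917722 ≈ 0.28030 m·rad (5 s.f.)

0.28030 m·rad


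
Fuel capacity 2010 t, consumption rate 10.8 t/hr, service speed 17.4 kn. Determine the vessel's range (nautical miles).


Formula: endurance = fuel / rate; range = endurance * speed
Step 1 — endurance = 2010 / 10.8 = 186.1111 hours
Step 2 — range = 186.1111 * 17.4 ≈ 3238.3 nautical miles (5 s.f.)

3238.3 NM


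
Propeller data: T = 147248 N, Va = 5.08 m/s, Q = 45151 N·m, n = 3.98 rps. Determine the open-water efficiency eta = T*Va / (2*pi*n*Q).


Formula: eta = T * Va / (2 * pi * n * Q)
Step 1 — numerator = T * Va = 147248 * 5.08 = 748019.84
Step 2 — 2 * pi * n = 2 * pi * 3.98 = 25.007078
Step 3 — denominator = 25.007078 * 45151 = 1129094.58
Step 4 — eta = 748019.84 / 1129094.58 ≈ 0.66250 (5 s.f.)

0.66250


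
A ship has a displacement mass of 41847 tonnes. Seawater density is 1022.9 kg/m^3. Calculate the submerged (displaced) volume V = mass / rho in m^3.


Formula: V = mass / rho
Step 1 — convert tonnes to kg: 41847 t * 1000 = 41847000 kg
Step 2 — V = 41847000 / 1022.9 ≈ 40910 m^3 (5 s.f.)

40910 m^3


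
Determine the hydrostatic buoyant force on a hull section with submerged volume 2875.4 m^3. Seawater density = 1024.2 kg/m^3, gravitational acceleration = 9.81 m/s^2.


Formula: Fb = rho * g * V
Substituting: Fb = 1024.2 * 9.81 * 2875.4
Intermediate: 1024.2 * 9.81 = 10047.402
Result: Fb = 10047.402 * 2875.4 ≈ 28890000 N (5 s.f.)

28890000 N


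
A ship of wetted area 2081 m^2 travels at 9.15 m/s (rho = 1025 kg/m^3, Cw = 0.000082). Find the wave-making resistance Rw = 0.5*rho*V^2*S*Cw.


Formula: Rw = 0.5 * rho * V^2 * S * Cw
Step 1 — V^2 = 9.15^2 = 83.7225
Step 2 — 0.5 * rho * V^2 = 0.5 * 1025 * 83.7225 = 42907.78125
Step 3 — Rw = 42907.78125 * 2081 * 0.000082 ≈ 7321.9 N (5 s.f.)

7321.9 N


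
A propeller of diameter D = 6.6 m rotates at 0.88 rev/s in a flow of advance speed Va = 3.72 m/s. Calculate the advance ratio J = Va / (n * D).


Formula: J = Va / (n * D)
Step 1 — n * D = 0.88 * 6.6 = 5.808
Step 2 — J = 3.72 / 5.808 ≈ 0.64050 (5 s.f.)

0.64050


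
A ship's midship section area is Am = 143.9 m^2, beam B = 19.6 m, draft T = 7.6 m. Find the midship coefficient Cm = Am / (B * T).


Formula: Cm = Am / (B * T)
Step 1 — B * T = 19.6 * 7.6 = 148.96 m^2
Step 2 — Cm = 143.9 / 148.96 ≈ 0.96603 (5 s.f.)

0.96603


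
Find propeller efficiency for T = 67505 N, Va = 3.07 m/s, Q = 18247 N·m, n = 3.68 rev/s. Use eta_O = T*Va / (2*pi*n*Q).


Formula: eta = T * Va / (2 * pi * n * Q)
Step 1 — numerator = T * Va = 67505 * 3.07 = 207240.35
Step 2 — 2 * pi * n = 2 * pi * 3.68 = 23.122122
Step 3 — denominator = 23.122122 * 18247 = 421909.36
Step 4 — eta = 207240.35 / 421909.36 ≈ 0.49120 (5 s.f.)

0.49120


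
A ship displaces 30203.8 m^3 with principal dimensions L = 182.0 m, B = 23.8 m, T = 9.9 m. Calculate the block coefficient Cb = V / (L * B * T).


Formula: Cb = V / (L * B * T)
Step 1 — L * B * T = 182.0 * 23.8 * 9.9 = 42882.84 m^3
Step 2 — Cb = 30203.8 / 42882.84 ≈ 0.70433 (5 s.f.)

0.70433


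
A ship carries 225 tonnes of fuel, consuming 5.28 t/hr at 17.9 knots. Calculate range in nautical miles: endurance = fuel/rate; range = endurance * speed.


Formula: endurance = fuel / rate; range = endurance * speed
Step 1 — endurance = 225 / 5.28 = 42.6136 hours
Step 2 — range = 42.6136 * 17.9 ≈ 762.78 nautical miles (5 s.f.)

762.78 NM


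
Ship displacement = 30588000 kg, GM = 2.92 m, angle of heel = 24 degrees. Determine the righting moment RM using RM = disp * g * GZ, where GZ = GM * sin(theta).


Formula: GZ = GM * sin(theta); RM = disp * g * GZ
Step 1 — GZ = 2.92 * sin(24°) = 2.92 * 0.406737 = 1.187672 m
Step 2 — RM = 30588000 * 9.81 * 1.187672 ≈ 356380000 N·m (5 s.f.)

356380000 N·m


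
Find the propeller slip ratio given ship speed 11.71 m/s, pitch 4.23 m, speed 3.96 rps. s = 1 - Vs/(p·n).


Formula: s = 1 - Vs / (p * n)
Step 1 — p * n = 4.23 * 3.96 = 16.7508
Step 2 — Vs / (p*n) = 11.71 / 16.7508 = 0.699071 (6 d.p.)
Step 3 — s = 1 - 0.699071 = 0.300929

0.300929


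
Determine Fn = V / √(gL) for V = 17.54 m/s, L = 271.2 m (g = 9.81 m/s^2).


Formula: Fn = V / sqrt(g * L)
Step 1 — g * L = 9.81 * 271.2 = 2660.472
Step 2 — sqrt(g * L) = sqrt(2660.472) = 51.579763
Step 3 — Fn = 17.54 / 51.579763 ≈ 0.34006 (5 s.f.)

0.34006


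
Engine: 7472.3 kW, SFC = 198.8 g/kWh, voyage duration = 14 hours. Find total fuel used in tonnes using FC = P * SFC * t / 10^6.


Formula: FC (tonnes) = P * SFC * t / 1,000,000
Step 1 — P * SFC * t = 7472.3 * 198.8 * 14 = 20796905.36 g
Step 2 — FC (tonnes) = 20796905.36 / 1,000,000 ≈ 20.797 tonnes (5 s.f.)

20.797 tonnes


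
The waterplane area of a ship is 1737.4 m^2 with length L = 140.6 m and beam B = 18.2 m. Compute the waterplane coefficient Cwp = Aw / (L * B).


Formula: Cwp = Aw / (L * B)
Step 1 — L * B = 140.6 * 18.2 = 2558.92 m^2
Step 2 — Cwp = 1737.4 / 2558.92 ≈ 0.67896 (5 s.f.)

0.67896


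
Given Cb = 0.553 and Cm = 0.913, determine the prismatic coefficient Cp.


Formula: Cp = Cb / Cm
Substituting: Cp = 0.553 / 0.913
Result: Cp ≈ 0.60570 (5 s.f.)

0.60570


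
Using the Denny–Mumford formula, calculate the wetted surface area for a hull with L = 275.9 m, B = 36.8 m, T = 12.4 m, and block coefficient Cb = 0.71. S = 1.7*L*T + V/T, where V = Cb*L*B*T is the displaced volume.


Formula: S = 1.7*L*T + V/T with V = Cb*L*B*T, i.e. S = L * (1.7*T + Cb*B)
Step 1 — 1.7*T = 1.7 * 12.4 = 21.08 m
Step 2 — Cb*B = 0.71 * 36.8 = 26.128 m
Step 3 — 1.7*T + Cb*B = 21.08 + 26.128 = 47.208 m
Step 4 — S = 275.9 * 47.208 ≈ 13025 m^2 (5 s.f.)

13025 m^2


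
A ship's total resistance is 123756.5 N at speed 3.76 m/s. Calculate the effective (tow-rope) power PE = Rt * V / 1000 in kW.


Formula: PE = Rt * V / 1000 (kW)
Step 1 — PE (W) = 123756.5 * 3.76 = 465324.44 W
Step 2 — PE (kW) = 465324.44 / 1000 ≈ 465.32 kW (5 s.f.)

465.32 kW


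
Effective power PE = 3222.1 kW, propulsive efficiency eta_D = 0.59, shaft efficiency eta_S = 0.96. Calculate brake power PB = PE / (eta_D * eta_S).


Formula: PB = PE / (eta_D * eta_S)
Step 1 — combined efficiency = eta_D * eta_S = 0.59 * 0.96 = 0.5664
Step 2 — PB = 3222.1 / 0.5664 ≈ 5688.7 kW (5 s.f.)

5688.7 kW


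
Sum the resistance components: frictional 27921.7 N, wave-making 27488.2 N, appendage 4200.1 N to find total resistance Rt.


Formula: Rt = Rf + Rw + Ra
Substituting: Rt = 27921.7 + 27488.2 + 4200.1
Result: Rt = 59610.0 N

59610.0 N


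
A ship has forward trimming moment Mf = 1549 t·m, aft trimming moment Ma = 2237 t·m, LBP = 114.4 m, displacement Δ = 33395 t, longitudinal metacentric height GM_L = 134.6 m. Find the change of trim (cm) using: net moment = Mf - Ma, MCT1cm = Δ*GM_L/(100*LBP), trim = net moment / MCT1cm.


Formula: net trimming moment = Mf - Ma; MCT1cm = Δ*GM_L/(100*LBP); trim = net moment / MCT1cm
Step 1 — net trimming moment = 1549 - 2237 = -688 t·m
Step 2 — MCT1cm = 33395 * 134.6 / (100 * 114.4) = 392.9167 t·m/cm
Step 3 — trim = -688 / 392.9167 ≈ -1.7510 cm (5 s.f.)

-1.7510 cm


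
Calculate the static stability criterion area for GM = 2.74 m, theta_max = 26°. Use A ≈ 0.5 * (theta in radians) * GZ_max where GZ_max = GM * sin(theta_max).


Formula: GZ_max = GM * sin(theta); Area = 0.5 * theta_rad * GZ_max
Step 1 — GZ_max = 2.74 * sin(26°) = 2.74 * 0.438371 = 1.201137 m
Step 2 — theta_rad = 26 * pi/180 = 0.453786 rad
Step 3 — Area = 0.5 * 0.453786 * 1.201137 ≈ 0.27253 m·rad (5 s.f.)

0.27253 m·rad


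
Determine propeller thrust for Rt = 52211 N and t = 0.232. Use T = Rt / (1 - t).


Formula: T = Rt / (1 - t)
Step 1 — (1 - t) = 1 - 0.232 = 0.768
Step 2 — T = 52211 / 0.768 ≈ 67983 N (5 s.f.)

67983 N


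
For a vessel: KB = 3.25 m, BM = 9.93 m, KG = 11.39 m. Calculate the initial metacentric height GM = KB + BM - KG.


Formula: GM = KB + BM - KG
Step 1 — KM = KB + BM = 3.25 + 9.93 = 13.18 m
Step 2 — GM = KM - KG = 13.18 - 11.39 = 1.79 m

1.79 m


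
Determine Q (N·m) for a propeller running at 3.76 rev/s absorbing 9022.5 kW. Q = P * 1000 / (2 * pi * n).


Formula: Q = P_W / (2 * pi * n)
Step 1 — P_W = 9022.5 kW * 1000 = 9022500.0 W
Step 2 — 2 * pi * n = 2 * pi * 3.76 = 23.624777
Step 3 — Q = 9022500.0 / 23.624777 ≈ 381910 N·m (5 s.f.)

381910 N·m


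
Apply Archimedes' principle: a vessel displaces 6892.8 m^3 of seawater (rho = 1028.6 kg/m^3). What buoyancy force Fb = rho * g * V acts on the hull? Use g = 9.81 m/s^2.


Formula: Fb = rho * g * V
Substituting: Fb = 1028.6 * 9.81 * 6892.8
Intermediate: 1028.6 * 9.81 = 10090.566
Result: Fb = 10090.566 * 6892.8 ≈ 69552000 N (5 s.f.)

69552000 N


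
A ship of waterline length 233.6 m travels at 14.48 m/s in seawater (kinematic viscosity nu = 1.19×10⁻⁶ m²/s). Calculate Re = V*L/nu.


Formula: Re = V * L / nu
Step 1 — V * L = 14.48 * 233.6 = 3382.528 m^2/s
Step 2 — Re = 3382.528 / 1.19e-6 = 2.84e+09

2.84e+09


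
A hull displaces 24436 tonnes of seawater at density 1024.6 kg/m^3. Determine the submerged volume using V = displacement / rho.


Formula: V = mass / rho
Step 1 — convert tonnes to kg: 24436 t * 1000 = 24436000 kg
Step 2 — V = 24436000 / 1024.6 ≈ 23849 m^3 (5 s.f.)

23849 m^3


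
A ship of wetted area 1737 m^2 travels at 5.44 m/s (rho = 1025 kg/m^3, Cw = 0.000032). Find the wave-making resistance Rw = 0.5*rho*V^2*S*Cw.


Formula: Rw = 0.5 * rho * V^2 * S * Cw
Step 1 — V^2 = 5.44^2 = 29.5936
Step 2 — 0.5 * rho * V^2 = 0.5 * 1025 * 29.5936 = 15166.72
Step 3 — Rw = 15166.72 * 1737 * 0.000032 ≈ 843.03 N (5 s.f.)

843.03 N


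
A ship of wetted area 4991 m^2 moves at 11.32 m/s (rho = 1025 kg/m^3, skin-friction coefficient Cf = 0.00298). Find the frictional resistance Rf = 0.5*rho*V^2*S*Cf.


Formula: Rf = 0.5 * rho * V^2 * S * Cf
Step 1 — V^2 = 11.32^2 = 128.1424
Step 2 — 0.5 * rho * V^2 = 0.5 * 1025 * 128.1424 = 65672.98
Step 3 — Rf = 65672.98 * 4991 * 0.00298 ≈ 976770 N (5 s.f.)

976770 N


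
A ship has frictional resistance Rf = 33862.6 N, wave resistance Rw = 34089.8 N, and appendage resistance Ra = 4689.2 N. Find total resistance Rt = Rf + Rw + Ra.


Formula: Rt = Rf + Rw + Ra
Substituting: Rt = 33862.6 + 34089.8 + 4689.2
Result: Rt = 72641.6 N

72641.6 N


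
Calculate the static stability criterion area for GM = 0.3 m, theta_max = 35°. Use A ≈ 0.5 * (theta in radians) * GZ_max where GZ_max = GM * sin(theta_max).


Formula: GZ_max = GM * sin(theta); Area = 0.5 * theta_rad * GZ_max
Step 1 — GZ_max = 0.3 * sin(35°) = 0.3 * 0.573576 = 0.172073 m
Step 2 — theta_rad = 35 * pi/180 = 0.610865 rad
Step 3 — Area = 0.5 * 0.610865 * 0.172073 ≈ 0.052557 m·rad (5 s.f.)

0.052557 m·rad


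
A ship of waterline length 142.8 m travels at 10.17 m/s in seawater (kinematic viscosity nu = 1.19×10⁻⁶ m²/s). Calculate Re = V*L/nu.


Formula: Re = V * L / nu
Step 1 — V * L = 10.17 * 142.8 = 1452.276 m^2/s
Step 2 — Re = 1452.276 / 1.19e-6 = 1.22e+09

1.22e+09


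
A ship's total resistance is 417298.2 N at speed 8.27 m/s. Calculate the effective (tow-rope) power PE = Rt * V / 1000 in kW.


Formula: PE = Rt * V / 1000 (kW)
Step 1 — PE (W) = 417298.2 * 8.27 = 3451056.114 W
Step 2 — PE (kW) = 3451056.114 / 1000 ≈ 3451.1 kW (5 s.f.)

3451.1 kW


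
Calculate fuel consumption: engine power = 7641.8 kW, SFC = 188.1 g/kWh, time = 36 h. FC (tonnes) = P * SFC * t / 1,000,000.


Formula: FC (tonnes) = P * SFC * t / 1,000,000
Step 1 — P * SFC * t = 7641.8 * 188.1 * 36 = 51747212.88 g
Step 2 — FC (tonnes) = 51747212.88 / 1,000,000 ≈ 51.747 tonnes (5 s.f.)

51.747 tonnes


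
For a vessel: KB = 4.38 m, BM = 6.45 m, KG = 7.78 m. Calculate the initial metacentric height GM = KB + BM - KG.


Formula: GM = KB + BM - KG
Step 1 — KM = KB + BM = 4.38 + 6.45 = 10.83 m
Step 2 — GM = KM - KG = 10.83 - 7.78 = 3.05 m

3.05 m


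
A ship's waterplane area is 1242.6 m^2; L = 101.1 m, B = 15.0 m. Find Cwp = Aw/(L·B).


Formula: Cwp = Aw / (L * B)
Step 1 — L * B = 101.1 * 15.0 = 1516.5 m^2
Step 2 — Cwp = 1242.6 / 1516.5 ≈ 0.81939 (5 s.f.)

0.81939


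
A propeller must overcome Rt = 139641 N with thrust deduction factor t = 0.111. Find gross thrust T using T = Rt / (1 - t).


Formula: T = Rt / (1 - t)
Step 1 — (1 - t) = 1 - 0.111 = 0.889
Step 2 — T = 139641 / 0.889 ≈ 157080 N (5 s.f.)

157080 N


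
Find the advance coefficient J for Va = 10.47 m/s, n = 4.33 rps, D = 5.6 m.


Formula: J = Va / (n * D)
Step 1 — n * D = 4.33 * 5.6 = 24.248
Step 2 — J = 10.47 / 24.248 ≈ 0.43179 (5 s.f.)

0.43179


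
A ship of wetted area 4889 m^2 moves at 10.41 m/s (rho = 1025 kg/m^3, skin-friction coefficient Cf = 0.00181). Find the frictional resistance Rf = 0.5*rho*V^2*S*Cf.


Formula: Rf = 0.5 * rho * V^2 * S * Cf
Step 1 — V^2 = 10.41^2 = 108.3681
Step 2 — 0.5 * rho * V^2 = 0.5 * 1025 * 108.3681 = 55538.65125
Step 3 — Rf = 55538.65125 * 4889 * 0.00181 ≈ 491470 N (5 s.f.)

491470 N


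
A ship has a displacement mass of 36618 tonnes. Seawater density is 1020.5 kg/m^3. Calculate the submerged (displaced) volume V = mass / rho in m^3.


Formula: V = mass / rho
Step 1 — convert tonnes to kg: 36618 t * 1000 = 36618000 kg
Step 2 — V = 36618000 / 1020.5 ≈ 35882 m^3 (5 s.f.)

35882 m^3


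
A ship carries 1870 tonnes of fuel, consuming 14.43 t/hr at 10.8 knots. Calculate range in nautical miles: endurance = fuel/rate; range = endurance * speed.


Formula: endurance = fuel / rate; range = endurance * speed
Step 1 — endurance = 1870 / 14.43 = 129.5911 hours
Step 2 — range = 129.5911 * 10.8 ≈ 1399.6 nautical miles (5 s.f.)

1399.6 NM


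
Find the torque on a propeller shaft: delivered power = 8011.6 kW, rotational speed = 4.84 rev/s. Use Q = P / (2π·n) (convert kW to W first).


Formula: Q = P_W / (2 * pi * n)
Step 1 — P_W = 8011.6 kW * 1000 = 8011600.0 W
Step 2 — 2 * pi * n = 2 * pi * 4.84 = 30.410617
Step 3 — Q = 8011600.0 / 30.410617 ≈ 263450 N·m (5 s.f.)

263450 N·m


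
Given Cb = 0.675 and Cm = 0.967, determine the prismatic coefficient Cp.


Formula: Cp = Cb / Cm
Substituting: Cp = 0.675 / 0.967
Result: Cp ≈ 0.69804 (5 s.f.)

0.69804


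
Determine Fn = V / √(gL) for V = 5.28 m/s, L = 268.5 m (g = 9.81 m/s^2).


Formula: Fn = V / sqrt(g * L)
Step 1 — g * L = 9.81 * 268.5 = 2633.985
Step 2 — sqrt(g * L) = sqrt(2633.985) = 51.322364
Step 3 — Fn = 5.28 / 51.322364 ≈ 0.10288 (5 s.f.)

0.10288


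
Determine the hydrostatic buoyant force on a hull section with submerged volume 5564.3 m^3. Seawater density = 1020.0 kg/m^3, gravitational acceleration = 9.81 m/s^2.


Formula: Fb = rho * g * V
Substituting: Fb = 1020.0 * 9.81 * 5564.3
Intermediate: 1020.0 * 9.81 = 10006.2
Result: Fb = 10006.2 * 5564.3 ≈ 55677000 N (5 s.f.)

55677000 N


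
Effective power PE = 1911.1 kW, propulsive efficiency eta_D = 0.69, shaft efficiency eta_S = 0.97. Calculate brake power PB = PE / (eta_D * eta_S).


Formula: PB = PE / (eta_D * eta_S)
Step 1 — combined efficiency = eta_D * eta_S = 0.69 * 0.97 = 0.6693
Step 2 — PB = 1911.1 / 0.6693 ≈ 2855.4 kW (5 s.f.)

2855.4 kW


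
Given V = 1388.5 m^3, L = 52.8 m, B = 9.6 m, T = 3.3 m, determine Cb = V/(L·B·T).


Formula: Cb = V / (L * B * T)
Step 1 — L * B * T = 52.8 * 9.6 * 3.3 = 1672.704 m^3
Step 2 — Cb = 1388.5 / 1672.704 ≈ 0.83009 (5 s.f.)

0.83009


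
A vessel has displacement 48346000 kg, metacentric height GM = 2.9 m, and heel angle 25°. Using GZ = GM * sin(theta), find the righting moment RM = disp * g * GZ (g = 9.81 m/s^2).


Formula: GZ = GM * sin(theta); RM = disp * g * GZ
Step 1 — GZ = 2.9 * sin(25°) = 2.9 * 0.422618 = 1.225592 m
Step 2 — RM = 48346000 * 9.81 * 1.225592 ≈ 581270000 N·m (5 s.f.)

581270000 N·m


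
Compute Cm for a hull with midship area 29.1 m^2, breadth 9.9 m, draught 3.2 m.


Formula: Cm = Am / (B * T)
Step 1 — B * T = 9.9 * 3.2 = 31.68 m^2
Step 2 — Cm = 29.1 / 31.68 ≈ 0.91856 (5 s.f.)

0.91856


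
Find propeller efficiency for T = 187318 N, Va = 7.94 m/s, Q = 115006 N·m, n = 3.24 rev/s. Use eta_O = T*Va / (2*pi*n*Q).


Formula: eta = T * Va / (2 * pi * n * Q)
Step 1 — numerator = T * Va = 187318 * 7.94 = 1487304.92
Step 2 — 2 * pi * n = 2 * pi * 3.24 = 20.35752
Step 3 — denominator = 20.35752 * 115006 = 2341236.95
Step 4 — eta = 1487304.92 / 2341236.95 ≈ 0.63526 (5 s.f.)

0.63526


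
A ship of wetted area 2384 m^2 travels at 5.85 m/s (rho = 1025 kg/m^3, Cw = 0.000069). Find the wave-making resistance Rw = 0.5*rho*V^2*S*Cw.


Formula: Rw = 0.5 * rho * V^2 * S * Cw
Step 1 — V^2 = 5.85^2 = 34.2225
Step 2 — 0.5 * rho * V^2 = 0.5 * 1025 * 34.2225 = 17539.03125
Step 3 — Rw = 17539.03125 * 2384 * 0.000069 ≈ 2885.1 N (5 s.f.)

2885.1 N


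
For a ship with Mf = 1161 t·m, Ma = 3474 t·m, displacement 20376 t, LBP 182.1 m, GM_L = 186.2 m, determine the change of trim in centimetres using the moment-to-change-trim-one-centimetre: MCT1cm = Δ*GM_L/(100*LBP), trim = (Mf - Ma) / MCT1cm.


Formula: net trimming moment = Mf - Ma; MCT1cm = Δ*GM_L/(100*LBP); trim = net moment / MCT1cm
Step 1 — net trimming moment = 1161 - 3474 = -2313 t·m
Step 2 — MCT1cm = 20376 * 186.2 / (100 * 182.1) = 208.3477 t·m/cm
Step 3 — trim = -2313 / 208.3477 ≈ -11.102 cm (5 s.f.)

-11.102 cm


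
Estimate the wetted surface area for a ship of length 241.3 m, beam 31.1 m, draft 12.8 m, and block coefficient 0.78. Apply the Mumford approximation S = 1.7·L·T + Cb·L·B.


Formula: S = 1.7*L*T + V/T with V = Cb*L*B*T, i.e. S = L * (1.7*T + Cb*B)
Step 1 — 1.7*T = 1.7 * 12.8 = 21.76 m
Step 2 — Cb*B = 0.78 * 31.1 = 24.258 m
Step 3 — 1.7*T + Cb*B = 21.76 + 24.258 = 46.018 m
Step 4 — S = 241.3 * 46.018 ≈ 11104 m^2 (5 s.f.)

11104 m^2


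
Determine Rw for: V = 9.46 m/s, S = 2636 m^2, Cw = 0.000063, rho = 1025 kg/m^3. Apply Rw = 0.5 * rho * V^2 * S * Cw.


Formula: Rw = 0.5 * rho * V^2 * S * Cw
Step 1 — V^2 = 9.46^2 = 89.4916
Step 2 — 0.5 * rho * V^2 = 0.5 * 1025 * 89.4916 = 45864.445
Step 3 — Rw = 45864.445 * 2636 * 0.000063 ≈ 7616.6 N (5 s.f.)

7616.6 N


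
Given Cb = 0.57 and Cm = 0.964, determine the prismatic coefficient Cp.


Formula: Cp = Cb / Cm
Substituting: Cp = 0.57 / 0.964
Result: Cp ≈ 0.59129 (5 s.f.)

0.59129


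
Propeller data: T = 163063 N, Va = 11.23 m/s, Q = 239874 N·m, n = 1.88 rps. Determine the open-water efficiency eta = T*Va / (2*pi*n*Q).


Formula: eta = T * Va / (2 * pi * n * Q)
Step 1 — numerator = T * Va = 163063 * 11.23 = 1831197.49
Step 2 — 2 * pi * n = 2 * pi * 1.88 = 11.812388
Step 3 — denominator = 11.812388 * 239874 = 2833484.76
Step 4 — eta = 1831197.49 / 2833484.76 ≈ 0.64627 (5 s.f.)

0.64627


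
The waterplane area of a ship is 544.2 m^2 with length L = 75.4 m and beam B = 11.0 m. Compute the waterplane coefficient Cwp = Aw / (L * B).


Formula: Cwp = Aw / (L * B)
Step 1 — L * B = 75.4 * 11.0 = 829.4 m^2
Step 2 — Cwp = 544.2 / 829.4 ≈ 0.65614 (5 s.f.)

0.65614


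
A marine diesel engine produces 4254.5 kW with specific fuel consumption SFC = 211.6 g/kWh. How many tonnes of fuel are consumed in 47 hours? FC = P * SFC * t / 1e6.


Formula: FC (tonnes) = P * SFC * t / 1,000,000
Step 1 — P * SFC * t = 4254.5 * 211.6 * 47 = 42311853.4 g
Step 2 — FC (tonnes) = 42311853.4 / 1,000,000 ≈ 42.312 tonnes (5 s.f.)

42.312 tonnes


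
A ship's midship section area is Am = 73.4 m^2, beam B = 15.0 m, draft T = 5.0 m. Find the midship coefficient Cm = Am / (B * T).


Formula: Cm = Am / (B * T)
Step 1 — B * T = 15.0 * 5.0 = 75.0 m^2
Step 2 — Cm = 73.4 / 75.0 ≈ 0.97867 (5 s.f.)

0.97867


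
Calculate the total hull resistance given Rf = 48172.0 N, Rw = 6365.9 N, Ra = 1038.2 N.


Formula: Rt = Rf + Rw + Ra
Substituting: Rt = 48172.0 + 6365.9 + 1038.2
Result: Rt = 55576.1 N

55576.1 N


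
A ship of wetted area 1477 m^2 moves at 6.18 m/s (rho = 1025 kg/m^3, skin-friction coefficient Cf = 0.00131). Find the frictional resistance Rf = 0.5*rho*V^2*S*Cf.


Formula: Rf = 0.5 * rho * V^2 * S * Cf
Step 1 — V^2 = 6.18^2 = 38.1924
Step 2 — 0.5 * rho * V^2 = 0.5 * 1025 * 38.1924 = 19573.605
Step 3 — Rf = 19573.605 * 1477 * 0.00131 ≈ 37872 N (5 s.f.)

37872 N


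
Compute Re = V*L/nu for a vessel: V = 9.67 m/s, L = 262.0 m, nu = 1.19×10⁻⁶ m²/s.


Formula: Re = V * L / nu
Step 1 — V * L = 9.67 * 262.0 = 2533.54 m^2/s
Step 2 — Re = 2533.54 / 1.19e-6 = 2.13e+09

2.13e+09


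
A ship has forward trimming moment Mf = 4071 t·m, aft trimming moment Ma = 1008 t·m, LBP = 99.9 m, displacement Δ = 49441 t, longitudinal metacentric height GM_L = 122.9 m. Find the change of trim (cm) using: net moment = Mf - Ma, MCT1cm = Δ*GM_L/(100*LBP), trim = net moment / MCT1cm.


Formula: net trimming moment = Mf - Ma; MCT1cm = Δ*GM_L/(100*LBP); trim = net moment / MCT1cm
Step 1 — net trimming moment = 4071 - 1008 = 3063 t·m
Step 2 — MCT1cm = 49441 * 122.9 / (100 * 99.9) = 608.2381 t·m/cm
Step 3 — trim = 3063 / 608.2381 ≈ 5.0359 cm (5 s.f.)

5.0359 cm


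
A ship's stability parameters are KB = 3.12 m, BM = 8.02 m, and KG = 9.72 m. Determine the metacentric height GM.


Formula: GM = KB + BM - KG
Step 1 — KM = KB + BM = 3.12 + 8.02 = 11.14 m
Step 2 — GM = KM - KG = 11.14 - 9.72 = 1.42 m

1.42 m


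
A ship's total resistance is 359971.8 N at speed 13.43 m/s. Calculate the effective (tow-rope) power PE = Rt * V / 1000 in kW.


Formula: PE = Rt * V / 1000 (kW)
Step 1 — PE (W) = 359971.8 * 13.43 = 4834421.274 W
Step 2 — PE (kW) = 4834421.274 / 1000 ≈ 4834.4 kW (5 s.f.)

4834.4 kW


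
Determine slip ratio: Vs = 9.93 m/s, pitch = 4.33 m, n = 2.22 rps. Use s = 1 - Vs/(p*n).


Formula: s = 1 - Vs / (p * n)
Step 1 — p * n = 4.33 * 2.22 = 9.6126
Step 2 — Vs / (p*n) = 9.93 / 9.6126 = 1.033019 (6 d.p.)
Step 3 — s = 1 - 1.033019 = -0.033019

-0.033019


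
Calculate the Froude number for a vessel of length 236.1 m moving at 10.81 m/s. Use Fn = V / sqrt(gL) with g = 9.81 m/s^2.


Formula: Fn = V / sqrt(g * L)
Step 1 — g * L = 9.81 * 236.1 = 2316.141
Step 2 — sqrt(g * L) = sqrt(2316.141) = 48.126303
Step 3 — Fn = 10.81 / 48.126303 ≈ 0.22462 (5 s.f.)

0.22462


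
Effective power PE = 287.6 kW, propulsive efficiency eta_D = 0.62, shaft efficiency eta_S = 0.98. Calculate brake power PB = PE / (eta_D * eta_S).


Formula: PB = PE / (eta_D * eta_S)
Step 1 — combined efficiency = eta_D * eta_S = 0.62 * 0.98 = 0.6076
Step 2 — PB = 287.6 / 0.6076 ≈ 473.34 kW (5 s.f.)

473.34 kW


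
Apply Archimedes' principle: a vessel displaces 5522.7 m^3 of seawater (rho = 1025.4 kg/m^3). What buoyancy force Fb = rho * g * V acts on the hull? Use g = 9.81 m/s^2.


Formula: Fb = rho * g * V
Substituting: Fb = 1025.4 * 9.81 * 5522.7
Intermediate: 1025.4 * 9.81 = 10059.174
Result: Fb = 10059.174 * 5522.7 ≈ 55554000 N (5 s.f.)

55554000 N
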